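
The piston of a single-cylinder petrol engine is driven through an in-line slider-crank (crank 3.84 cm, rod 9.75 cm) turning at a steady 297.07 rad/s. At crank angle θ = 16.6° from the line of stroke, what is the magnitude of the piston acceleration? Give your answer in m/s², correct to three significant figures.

4390

ω = 297.1 rad/s
x(θ) = r cosθ + √(L² − r² sin²θ); with ω constant, a = ω²·d²x/dθ².
d²x/dθ² = −r cosθ − r²(cos2θ)/√u − r⁴ sin²2θ/(4u^{3/2}),  u = L² − r² sin²θ = 0.0093859 m².
Substituting r = 0.0384 m, L = 0.0975 m, θ = 16.6°: d²x/dθ² = -0.049715 m.
a = ω²·d²x/dθ² = (297.1)²·(-0.049715) = -4387.3 m/s²;  |a| = 4387.3 m/s².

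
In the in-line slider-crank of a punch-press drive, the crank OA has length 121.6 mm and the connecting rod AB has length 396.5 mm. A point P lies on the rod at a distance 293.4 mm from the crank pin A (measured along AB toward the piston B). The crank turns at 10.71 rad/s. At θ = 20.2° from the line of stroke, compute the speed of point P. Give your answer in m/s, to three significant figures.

0.632

ω = 10.71 rad/s.  Crank-pin speed |V_A| = rω = 1.3023 m/s, perpendicular to OA.
Rod angle: sinφ = −(r/L) sinθ ⇒ φ = -6.079°; ω_rod = −rω cosθ/√(L²−r²sin²θ) = -3.1 rad/s.
V_P = V_A + ω_rod × AP, with AP = 0.2934 m along the rod.
Components: V_Px = −rω sinθ − a·ω_rod·sinφ = -0.54601 m/s;  V_Py = rω cosθ + a·ω_rod·cosφ = +0.31781 m/s.
|V_P| = √(V_Px² + V_Py²) = 0.63177 m/s.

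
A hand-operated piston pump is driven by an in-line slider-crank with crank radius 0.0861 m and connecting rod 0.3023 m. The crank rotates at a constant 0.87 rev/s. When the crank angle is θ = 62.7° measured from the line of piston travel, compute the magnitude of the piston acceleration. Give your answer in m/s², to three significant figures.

ω = 2π·0.87 = 5.466 rad/s
x(θ) = r cosθ + √(L² − r² sin²θ); with ω constant, a = ω²·d²x/dθ².
d²x/dθ² = −r cosθ − r²(cos2θ)/√u − r⁴ sin²2θ/(4u^{3/2}),  u = L² − r² sin²θ = 0.0855315 m².
Substituting r = 0.0861 m, L = 0.3023 m, θ = 62.7°: d²x/dθ² = -0.025171 m.
a = ω²·d²x/dθ² = (5.466)²·(-0.025171) = -0.75214 m/s²;  |a| = 0.75214 m/s².

0.752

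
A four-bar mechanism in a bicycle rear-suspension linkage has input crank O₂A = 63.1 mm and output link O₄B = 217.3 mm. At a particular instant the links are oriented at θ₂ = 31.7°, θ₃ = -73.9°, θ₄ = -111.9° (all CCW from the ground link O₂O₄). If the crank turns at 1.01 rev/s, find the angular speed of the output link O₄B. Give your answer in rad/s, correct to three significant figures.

2.88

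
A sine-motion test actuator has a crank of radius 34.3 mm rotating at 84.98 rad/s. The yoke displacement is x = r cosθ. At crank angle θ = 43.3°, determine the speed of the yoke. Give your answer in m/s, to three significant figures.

ω = 84.98 rad/s
x = r cosθ ⇒ ẋ = −rω sinθ.
|v| = rω|sinθ| = 0.0343·84.98·|sin 43.3°| = 1.999 m/s.

2.00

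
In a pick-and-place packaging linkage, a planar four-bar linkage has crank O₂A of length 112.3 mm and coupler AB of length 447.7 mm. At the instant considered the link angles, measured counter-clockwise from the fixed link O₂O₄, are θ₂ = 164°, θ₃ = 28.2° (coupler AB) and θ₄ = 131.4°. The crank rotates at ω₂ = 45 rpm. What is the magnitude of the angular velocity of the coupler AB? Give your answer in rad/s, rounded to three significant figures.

0.654

ω₂ = 4.712 rad/s (from 45 rpm).
Differentiating the loop-closure r₂e^{iθ₂}+r₃e^{iθ₃}=r₁+r₄e^{iθ₄} gives r₂ω₂e^{iθ₂}+r₃ω₃e^{iθ₃}=r₄ω₄e^{iθ₄}.
Eliminating the other unknown: ω₃ = r₂ω₂ sin(θ₄−θ₂) / [r₃ sin(θ₃−θ₄)].
Numerator sine = -0.53877; denominator sine = -0.97358.
Result = 0.1123·4.712·(-0.53877) / (0.4477·(-0.97358)) = +0.65413 rad/s; magnitude 0.65413 rad/s.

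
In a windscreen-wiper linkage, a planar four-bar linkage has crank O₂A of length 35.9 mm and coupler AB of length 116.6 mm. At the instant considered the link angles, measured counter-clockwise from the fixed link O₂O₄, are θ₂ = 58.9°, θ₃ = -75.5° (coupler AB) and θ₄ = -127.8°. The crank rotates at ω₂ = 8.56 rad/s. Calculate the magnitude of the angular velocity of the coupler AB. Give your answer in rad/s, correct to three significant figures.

ω₂ = 8.56 rad/s
Differentiating the loop-closure r₂e^{iθ₂}+r₃e^{iθ₃}=r₁+r₄e^{iθ₄} gives r₂ω₂e^{iθ₂}+r₃ω₃e^{iθ₃}=r₄ω₄e^{iθ₄}.
Eliminating the other unknown: ω₃ = r₂ω₂ sin(θ₄−θ₂) / [r₃ sin(θ₃−θ₄)].
Numerator sine = +0.11667; denominator sine = +0.79122.
Result = 0.0359·8.56·(+0.11667) / (0.1166·(+0.79122)) = +0.38863 rad/s; magnitude 0.38863 rad/s.

0.389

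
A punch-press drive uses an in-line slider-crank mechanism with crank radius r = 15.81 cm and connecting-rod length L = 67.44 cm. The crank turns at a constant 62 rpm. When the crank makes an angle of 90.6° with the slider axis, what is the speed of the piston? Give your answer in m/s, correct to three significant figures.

ω = 2π·62/60 = 6.493 rad/s
For an in-line slider-crank, x = r cosθ + √(L² − r² sin²θ), so v = −rω sinθ·[1 + r cosθ/√(L² − r² sin²θ)].
With r = 0.1581 m, L = 0.6744 m, θ = 90.6°: √(L² − r² sin²θ) = 0.65561 m.
v = −0.1581·6.493·0.99995·[1 + 0.1581·-0.01047/0.65561] = -1.0238 m/s.
|v| = 1.0238 m/s.

1.02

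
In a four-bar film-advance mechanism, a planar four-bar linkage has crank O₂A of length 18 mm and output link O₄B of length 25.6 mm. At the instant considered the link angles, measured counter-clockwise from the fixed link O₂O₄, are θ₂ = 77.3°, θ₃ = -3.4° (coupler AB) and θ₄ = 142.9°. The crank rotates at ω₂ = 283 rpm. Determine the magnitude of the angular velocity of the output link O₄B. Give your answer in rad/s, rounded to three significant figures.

37.1

ω₂ = 29.64 rad/s (from 283 rpm).
Differentiating the loop-closure r₂e^{iθ₂}+r₃e^{iθ₃}=r₁+r₄e^{iθ₄} gives r₂ω₂e^{iθ₂}+r₃ω₃e^{iθ₃}=r₄ω₄e^{iθ₄}.
Eliminating the other unknown: ω₄ = r₂ω₂ sin(θ₂−θ₃) / [r₄ sin(θ₄−θ₃)].
Numerator sine = +0.98686; denominator sine = +0.55484.
Result = 0.018·29.64·(+0.98686) / (0.0256·(+0.55484)) = +37.062 rad/s; magnitude 37.062 rad/s.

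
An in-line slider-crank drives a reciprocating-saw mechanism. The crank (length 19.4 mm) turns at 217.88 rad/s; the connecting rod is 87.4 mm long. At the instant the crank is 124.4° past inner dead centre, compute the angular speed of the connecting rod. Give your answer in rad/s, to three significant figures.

ω = 217.9 rad/s
The rod makes angle φ with the slider axis where L sinφ = r sinθ; differentiating, L cosφ·φ̇ = r ω cosθ.
L cosφ = √(L² − r² sin²θ) = 0.085922 m.
|ω_rod| = r ω |cosθ| / √(L² − r² sin²θ) = 0.0194·217.9·0.56497/0.085922 = 27.793 rad/s.

27.8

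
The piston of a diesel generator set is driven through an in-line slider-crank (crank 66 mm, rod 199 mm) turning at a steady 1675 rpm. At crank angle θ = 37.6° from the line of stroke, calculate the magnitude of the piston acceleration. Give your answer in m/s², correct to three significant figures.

ω = 2π·1675/60 = 175.4 rad/s
x(θ) = r cosθ + √(L² − r² sin²θ); with ω constant, a = ω²·d²x/dθ².
d²x/dθ² = −r cosθ − r²(cos2θ)/√u − r⁴ sin²2θ/(4u^{3/2}),  u = L² − r² sin²θ = 0.0379794 m².
Substituting r = 0.066 m, L = 0.199 m, θ = 37.6°: d²x/dθ² = -0.0586 m.
a = ω²·d²x/dθ² = (175.4)²·(-0.0586) = -1803 m/s²;  |a| = 1803 m/s².

1800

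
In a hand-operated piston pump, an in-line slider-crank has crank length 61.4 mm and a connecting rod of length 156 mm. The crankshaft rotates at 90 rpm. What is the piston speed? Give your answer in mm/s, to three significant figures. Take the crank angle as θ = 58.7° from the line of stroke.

602

ω = 2π·90/60 = 9.425 rad/s
For an in-line slider-crank, x = r cosθ + √(L² − r² sin²θ), so v = −rω sinθ·[1 + r cosθ/√(L² − r² sin²θ)].
With r = 0.0614 m, L = 0.156 m, θ = 58.7°: √(L² − r² sin²θ) = 0.14691 m.
v = −0.0614·9.425·0.85446·[1 + 0.0614·0.51952/0.14691] = -0.60182 m/s.
|v| = 0.60182 m/s = 601.82 mm/s.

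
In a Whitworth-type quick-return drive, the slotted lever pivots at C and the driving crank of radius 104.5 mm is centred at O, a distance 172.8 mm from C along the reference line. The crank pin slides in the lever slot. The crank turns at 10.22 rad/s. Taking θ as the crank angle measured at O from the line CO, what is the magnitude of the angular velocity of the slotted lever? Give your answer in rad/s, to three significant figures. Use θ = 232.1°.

0.0947

ω = 10.22 rad/s
Crank pin A relative to C: A = (d + r cosθ, r sinθ); lever angle φ = atan2(r sinθ, d + r cosθ).
Differentiating tanφ: φ̇ = rω(d cosθ + r)/(d² + r² + 2dr cosθ).
d² + r² + 2dr cosθ = |CA|² = 0.0185951 m²;  d cosθ + r = -0.0016485 m.
|ω_lever| = |0.1045·10.22·-0.0016485| / 0.0185951 = 0.094679 rad/s.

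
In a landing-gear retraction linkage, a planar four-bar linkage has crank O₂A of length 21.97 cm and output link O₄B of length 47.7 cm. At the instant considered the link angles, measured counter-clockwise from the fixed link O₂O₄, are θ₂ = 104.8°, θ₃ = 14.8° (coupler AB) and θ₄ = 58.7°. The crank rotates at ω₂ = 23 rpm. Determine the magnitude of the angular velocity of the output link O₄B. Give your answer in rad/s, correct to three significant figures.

ω₂ = 2.409 rad/s (from 23 rpm).
Differentiating the loop-closure r₂e^{iθ₂}+r₃e^{iθ₃}=r₁+r₄e^{iθ₄} gives r₂ω₂e^{iθ₂}+r₃ω₃e^{iθ₃}=r₄ω₄e^{iθ₄}.
Eliminating the other unknown: ω₄ = r₂ω₂ sin(θ₂−θ₃) / [r₄ sin(θ₄−θ₃)].
Numerator sine = +1.00000; denominator sine = +0.69340.
Result = 0.2197·2.409·(+1.00000) / (0.477·(+0.69340)) = +1.5999 rad/s; magnitude 1.5999 rad/s.

1.60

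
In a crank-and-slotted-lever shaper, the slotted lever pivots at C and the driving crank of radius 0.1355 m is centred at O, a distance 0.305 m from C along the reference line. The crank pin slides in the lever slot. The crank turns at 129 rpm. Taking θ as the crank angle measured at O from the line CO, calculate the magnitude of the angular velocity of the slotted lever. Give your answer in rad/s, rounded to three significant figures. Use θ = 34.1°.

ω = 13.51 rad/s (from 129 rpm).
Crank pin A relative to C: A = (d + r cosθ, r sinθ); lever angle φ = atan2(r sinθ, d + r cosθ).
Differentiating tanφ: φ̇ = rω(d cosθ + r)/(d² + r² + 2dr cosθ).
d² + r² + 2dr cosθ = |CA|² = 0.179829 m²;  d cosθ + r = +0.38806 m.
|ω_lever| = |0.1355·13.51·+0.38806| / 0.179829 = 3.95 rad/s.

3.95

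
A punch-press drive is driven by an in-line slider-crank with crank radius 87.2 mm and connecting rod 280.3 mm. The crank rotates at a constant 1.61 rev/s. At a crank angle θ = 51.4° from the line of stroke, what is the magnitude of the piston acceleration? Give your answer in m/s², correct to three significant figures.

ω = 2π·1.61 = 10.12 rad/s
x(θ) = r cosθ + √(L² − r² sin²θ); with ω constant, a = ω²·d²x/dθ².
d²x/dθ² = −r cosθ − r²(cos2θ)/√u − r⁴ sin²2θ/(4u^{3/2}),  u = L² − r² sin²θ = 0.0739239 m².
Substituting r = 0.0872 m, L = 0.2803 m, θ = 51.4°: d²x/dθ² = -0.04889 m.
a = ω²·d²x/dθ² = (10.12)²·(-0.04889) = -5.003 m/s²;  |a| = 5.003 m/s².

5.00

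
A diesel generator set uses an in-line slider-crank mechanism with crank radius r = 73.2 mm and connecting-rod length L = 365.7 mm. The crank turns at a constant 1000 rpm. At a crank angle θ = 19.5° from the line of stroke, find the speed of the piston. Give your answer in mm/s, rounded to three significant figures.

ω = 2π·1000/60 = 104.7 rad/s
For an in-line slider-crank, x = r cosθ + √(L² − r² sin²θ), so v = −rω sinθ·[1 + r cosθ/√(L² − r² sin²θ)].
With r = 0.0732 m, L = 0.3657 m, θ = 19.5°: √(L² − r² sin²θ) = 0.36488 m.
v = −0.0732·104.7·0.33381·[1 + 0.0732·0.94264/0.36488] = -3.0427 m/s.
|v| = 3.0427 m/s = 3042.7 mm/s.

3040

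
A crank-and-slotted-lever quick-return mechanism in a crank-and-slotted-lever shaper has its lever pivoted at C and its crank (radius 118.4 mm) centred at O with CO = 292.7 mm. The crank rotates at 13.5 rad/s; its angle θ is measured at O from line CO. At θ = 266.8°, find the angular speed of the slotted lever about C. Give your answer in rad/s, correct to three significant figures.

ω = 13.5 rad/s
Crank pin A relative to C: A = (d + r cosθ, r sinθ); lever angle φ = atan2(r sinθ, d + r cosθ).
Differentiating tanφ: φ̇ = rω(d cosθ + r)/(d² + r² + 2dr cosθ).
d² + r² + 2dr cosθ = |CA|² = 0.0958228 m²;  d cosθ + r = +0.10206 m.
|ω_lever| = |0.1184·13.5·+0.10206| / 0.0958228 = 1.7025 rad/s.

1.70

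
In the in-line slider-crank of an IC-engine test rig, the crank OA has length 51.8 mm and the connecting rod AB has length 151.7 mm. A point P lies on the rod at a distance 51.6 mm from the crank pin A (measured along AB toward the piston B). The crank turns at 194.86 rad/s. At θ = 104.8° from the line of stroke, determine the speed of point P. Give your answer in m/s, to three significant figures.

9.60

ω = 194.9 rad/s.  Crank-pin speed |V_A| = rω = 10.094 m/s, perpendicular to OA.
Rod angle: sinφ = −(r/L) sinθ ⇒ φ = -19.277°; ω_rod = −rω cosθ/√(L²−r²sin²θ) = +18.006 rad/s.
V_P = V_A + ω_rod × AP, with AP = 0.0516 m along the rod.
Components: V_Px = −rω sinθ − a·ω_rod·sinφ = -9.4521 m/s;  V_Py = rω cosθ + a·ω_rod·cosφ = -1.7014 m/s.
|V_P| = √(V_Px² + V_Py²) = 9.604 m/s.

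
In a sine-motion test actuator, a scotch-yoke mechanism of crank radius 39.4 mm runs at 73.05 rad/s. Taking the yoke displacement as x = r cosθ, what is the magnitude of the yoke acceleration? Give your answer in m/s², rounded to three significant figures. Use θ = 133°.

143

ω = 73.05 rad/s
x = r cosθ ⇒ ẍ = −rω² cosθ (ω constant).
|a| = rω²|cosθ| = 0.0394·(73.05)²·|cos 133°| = 143.39 m/s².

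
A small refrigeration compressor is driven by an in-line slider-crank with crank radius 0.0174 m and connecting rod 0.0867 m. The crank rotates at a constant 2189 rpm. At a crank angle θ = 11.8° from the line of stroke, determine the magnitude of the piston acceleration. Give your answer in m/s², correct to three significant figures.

ω = 2π·2189/60 = 229.2 rad/s
x(θ) = r cosθ + √(L² − r² sin²θ); with ω constant, a = ω²·d²x/dθ².
d²x/dθ² = −r cosθ − r²(cos2θ)/√u − r⁴ sin²2θ/(4u^{3/2}),  u = L² − r² sin²θ = 0.00750423 m².
Substituting r = 0.0174 m, L = 0.0867 m, θ = 11.8°: d²x/dθ² = -0.020241 m.
a = ω²·d²x/dθ² = (229.2)²·(-0.020241) = -1063.6 m/s²;  |a| = 1063.6 m/s².

1060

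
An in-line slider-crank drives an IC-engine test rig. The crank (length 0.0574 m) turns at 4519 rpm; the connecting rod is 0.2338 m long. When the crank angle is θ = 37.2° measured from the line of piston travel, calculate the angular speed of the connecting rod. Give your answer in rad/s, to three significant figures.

93.6

ω = 473.2 rad/s (converted from 4519 rpm).
The rod makes angle φ with the slider axis where L sinφ = r sinθ; differentiating, L cosφ·φ̇ = r ω cosθ.
L cosφ = √(L² − r² sin²θ) = 0.23121 m.
|ω_rod| = r ω |cosθ| / √(L² − r² sin²θ) = 0.0574·473.2·0.79653/0.23121 = 93.579 rad/s.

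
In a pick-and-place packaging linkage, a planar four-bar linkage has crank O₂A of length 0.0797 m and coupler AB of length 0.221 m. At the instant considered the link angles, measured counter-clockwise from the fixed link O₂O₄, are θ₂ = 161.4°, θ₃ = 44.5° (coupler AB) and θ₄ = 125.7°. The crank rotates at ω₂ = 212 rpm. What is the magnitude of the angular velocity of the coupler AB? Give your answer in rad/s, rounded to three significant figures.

4.73

ω₂ = 22.2 rad/s (from 212 rpm).
Differentiating the loop-closure r₂e^{iθ₂}+r₃e^{iθ₃}=r₁+r₄e^{iθ₄} gives r₂ω₂e^{iθ₂}+r₃ω₃e^{iθ₃}=r₄ω₄e^{iθ₄}.
Eliminating the other unknown: ω₃ = r₂ω₂ sin(θ₄−θ₂) / [r₃ sin(θ₃−θ₄)].
Numerator sine = -0.58354; denominator sine = -0.98823.
Result = 0.0797·22.2·(-0.58354) / (0.221·(-0.98823)) = +4.7276 rad/s; magnitude 4.7276 rad/s.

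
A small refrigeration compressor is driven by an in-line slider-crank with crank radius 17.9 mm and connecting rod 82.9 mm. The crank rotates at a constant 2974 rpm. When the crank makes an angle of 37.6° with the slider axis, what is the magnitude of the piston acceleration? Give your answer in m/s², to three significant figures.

1480

ω = 2π·2974/60 = 311.4 rad/s
x(θ) = r cosθ + √(L² − r² sin²θ); with ω constant, a = ω²·d²x/dθ².
d²x/dθ² = −r cosθ − r²(cos2θ)/√u − r⁴ sin²2θ/(4u^{3/2}),  u = L² − r² sin²θ = 0.00675313 m².
Substituting r = 0.0179 m, L = 0.0829 m, θ = 37.6°: d²x/dθ² = -0.015221 m.
a = ω²·d²x/dθ² = (311.4)²·(-0.015221) = -1476.3 m/s²;  |a| = 1476.3 m/s².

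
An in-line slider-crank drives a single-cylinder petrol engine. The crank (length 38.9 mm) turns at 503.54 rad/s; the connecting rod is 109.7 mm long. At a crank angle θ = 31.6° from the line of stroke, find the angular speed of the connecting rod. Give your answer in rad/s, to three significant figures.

155

ω = 503.5 rad/s
The rod makes angle φ with the slider axis where L sinφ = r sinθ; differentiating, L cosφ·φ̇ = r ω cosθ.
L cosφ = √(L² − r² sin²θ) = 0.10779 m.
|ω_rod| = r ω |cosθ| / √(L² − r² sin²θ) = 0.0389·503.5·0.85173/0.10779 = 154.78 rad/s.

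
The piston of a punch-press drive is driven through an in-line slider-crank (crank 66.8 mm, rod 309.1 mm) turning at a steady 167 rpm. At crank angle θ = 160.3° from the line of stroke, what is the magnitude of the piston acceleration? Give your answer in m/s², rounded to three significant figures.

ω = 2π·167/60 = 17.49 rad/s
x(θ) = r cosθ + √(L² − r² sin²θ); with ω constant, a = ω²·d²x/dθ².
d²x/dθ² = −r cosθ − r²(cos2θ)/√u − r⁴ sin²2θ/(4u^{3/2}),  u = L² − r² sin²θ = 0.0950358 m².
Substituting r = 0.0668 m, L = 0.3091 m, θ = 160.3°: d²x/dθ² = +0.051637 m.
a = ω²·d²x/dθ² = (17.49)²·(+0.051637) = +15.792 m/s²;  |a| = 15.792 m/s².

15.8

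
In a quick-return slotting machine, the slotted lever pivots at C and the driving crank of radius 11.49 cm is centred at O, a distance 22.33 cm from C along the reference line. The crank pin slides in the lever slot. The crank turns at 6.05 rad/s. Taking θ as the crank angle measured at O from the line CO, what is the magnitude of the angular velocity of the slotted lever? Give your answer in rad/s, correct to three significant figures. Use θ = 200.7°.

ω = 6.05 rad/s
Crank pin A relative to C: A = (d + r cosθ, r sinθ); lever angle φ = atan2(r sinθ, d + r cosθ).
Differentiating tanφ: φ̇ = rω(d cosθ + r)/(d² + r² + 2dr cosθ).
d² + r² + 2dr cosθ = |CA|² = 0.0150632 m²;  d cosθ + r = -0.093985 m.
|ω_lever| = |0.1149·6.05·-0.093985| / 0.0150632 = 4.3373 rad/s.

4.34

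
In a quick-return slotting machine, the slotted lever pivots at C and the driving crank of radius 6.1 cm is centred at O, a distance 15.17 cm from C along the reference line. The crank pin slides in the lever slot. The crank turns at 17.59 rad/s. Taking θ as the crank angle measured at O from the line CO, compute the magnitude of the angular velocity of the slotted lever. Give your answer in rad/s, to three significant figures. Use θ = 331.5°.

4.85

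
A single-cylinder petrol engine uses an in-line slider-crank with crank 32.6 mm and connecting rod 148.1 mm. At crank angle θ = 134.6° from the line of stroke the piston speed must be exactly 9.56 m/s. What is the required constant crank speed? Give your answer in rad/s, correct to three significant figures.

488

For an in-line slider-crank, |v_piston| = rω|sinθ|·[1 + r cosθ/√(L² − r² sin²θ)].
With r = 0.0326 m, L = 0.1481 m, θ = 134.6°: the bracketed kinematic factor |dx/dθ| = 0.01958 m.
ω = v/|dx/dθ| = 9.56/0.01958 = 488.27 rad/s.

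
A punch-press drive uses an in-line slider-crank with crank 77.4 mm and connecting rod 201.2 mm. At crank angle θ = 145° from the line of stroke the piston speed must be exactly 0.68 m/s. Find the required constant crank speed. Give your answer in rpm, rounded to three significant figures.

For an in-line slider-crank, |v_piston| = rω|sinθ|·[1 + r cosθ/√(L² − r² sin²θ)].
With r = 0.0774 m, L = 0.2012 m, θ = 145°: the bracketed kinematic factor |dx/dθ| = 0.030052 m.
ω = v/|dx/dθ| = 0.68/0.030052 = 22.628 rad/s.
N = 60ω/(2π) = 216.08 rpm.

216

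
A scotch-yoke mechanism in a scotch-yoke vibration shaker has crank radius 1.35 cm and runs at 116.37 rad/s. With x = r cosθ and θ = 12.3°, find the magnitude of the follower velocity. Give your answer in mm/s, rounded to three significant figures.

ω = 116.4 rad/s
x = r cosθ ⇒ ẋ = −rω sinθ.
|v| = rω|sinθ| = 0.0135·116.4·|sin 12.3°| = 0.33467 m/s = 334.67 mm/s.

335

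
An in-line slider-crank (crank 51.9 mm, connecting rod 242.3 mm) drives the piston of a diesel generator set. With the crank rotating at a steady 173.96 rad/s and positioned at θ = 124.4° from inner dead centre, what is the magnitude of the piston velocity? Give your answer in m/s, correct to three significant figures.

6.53

ω = 174 rad/s
For an in-line slider-crank, x = r cosθ + √(L² − r² sin²θ), so v = −rω sinθ·[1 + r cosθ/√(L² − r² sin²θ)].
With r = 0.0519 m, L = 0.2423 m, θ = 124.4°: √(L² − r² sin²θ) = 0.23849 m.
v = −0.0519·174·0.82511·[1 + 0.0519·-0.56497/0.23849] = -6.5336 m/s.
|v| = 6.5336 m/s.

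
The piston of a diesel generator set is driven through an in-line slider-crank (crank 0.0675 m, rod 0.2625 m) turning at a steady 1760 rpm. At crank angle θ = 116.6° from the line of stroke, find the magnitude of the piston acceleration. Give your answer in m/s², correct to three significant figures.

ω = 2π·1760/60 = 184.3 rad/s
x(θ) = r cosθ + √(L² − r² sin²θ); with ω constant, a = ω²·d²x/dθ².
d²x/dθ² = −r cosθ − r²(cos2θ)/√u − r⁴ sin²2θ/(4u^{3/2}),  u = L² − r² sin²θ = 0.0652635 m².
Substituting r = 0.0675 m, L = 0.2625 m, θ = 116.6°: d²x/dθ² = +0.040708 m.
a = ω²·d²x/dθ² = (184.3)²·(+0.040708) = +1382.8 m/s²;  |a| = 1382.8 m/s².

1380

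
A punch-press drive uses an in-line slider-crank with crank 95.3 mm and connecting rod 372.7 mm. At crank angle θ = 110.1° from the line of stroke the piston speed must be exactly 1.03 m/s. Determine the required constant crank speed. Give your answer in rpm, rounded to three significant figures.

For an in-line slider-crank, |v_piston| = rω|sinθ|·[1 + r cosθ/√(L² − r² sin²θ)].
With r = 0.0953 m, L = 0.3727 m, θ = 110.1°: the bracketed kinematic factor |dx/dθ| = 0.081394 m.
ω = v/|dx/dθ| = 1.03/0.081394 = 12.654 rad/s.
N = 60ω/(2π) = 120.84 rpm.

121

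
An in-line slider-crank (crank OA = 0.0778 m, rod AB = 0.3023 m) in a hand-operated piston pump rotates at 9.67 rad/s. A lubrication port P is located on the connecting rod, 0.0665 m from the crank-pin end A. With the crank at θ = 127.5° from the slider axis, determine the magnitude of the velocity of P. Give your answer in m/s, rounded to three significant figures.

0.678

ω = 9.67 rad/s.  Crank-pin speed |V_A| = rω = 0.75233 m/s, perpendicular to OA.
Rod angle: sinφ = −(r/L) sinθ ⇒ φ = -11.781°; ω_rod = −rω cosθ/√(L²−r²sin²θ) = +1.5476 rad/s.
V_P = V_A + ω_rod × AP, with AP = 0.0665 m along the rod.
Components: V_Px = −rω sinθ − a·ω_rod·sinφ = -0.57585 m/s;  V_Py = rω cosθ + a·ω_rod·cosφ = -0.35724 m/s.
|V_P| = √(V_Px² + V_Py²) = 0.67766 m/s.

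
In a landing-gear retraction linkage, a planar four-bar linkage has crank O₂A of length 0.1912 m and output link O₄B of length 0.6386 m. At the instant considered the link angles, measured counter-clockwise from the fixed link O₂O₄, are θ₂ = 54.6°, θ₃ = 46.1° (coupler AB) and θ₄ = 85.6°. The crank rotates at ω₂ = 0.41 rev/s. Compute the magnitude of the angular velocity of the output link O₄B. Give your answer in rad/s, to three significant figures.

0.179

ω₂ = 2.576 rad/s (from 0.41 rev/s).
Differentiating the loop-closure r₂e^{iθ₂}+r₃e^{iθ₃}=r₁+r₄e^{iθ₄} gives r₂ω₂e^{iθ₂}+r₃ω₃e^{iθ₃}=r₄ω₄e^{iθ₄}.
Eliminating the other unknown: ω₄ = r₂ω₂ sin(θ₂−θ₃) / [r₄ sin(θ₄−θ₃)].
Numerator sine = +0.14781; denominator sine = +0.63608.
Result = 0.1912·2.576·(+0.14781) / (0.6386·(+0.63608)) = +0.17923 rad/s; magnitude 0.17923 rad/s.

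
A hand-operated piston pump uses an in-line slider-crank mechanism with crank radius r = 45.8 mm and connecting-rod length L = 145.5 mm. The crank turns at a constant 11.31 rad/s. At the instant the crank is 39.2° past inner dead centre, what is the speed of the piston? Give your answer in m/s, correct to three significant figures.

ω = 11.31 rad/s
For an in-line slider-crank, x = r cosθ + √(L² − r² sin²θ), so v = −rω sinθ·[1 + r cosθ/√(L² − r² sin²θ)].
With r = 0.0458 m, L = 0.1455 m, θ = 39.2°: √(L² − r² sin²θ) = 0.14259 m.
v = −0.0458·11.31·0.63203·[1 + 0.0458·0.77494/0.14259] = -0.40888 m/s.
|v| = 0.40888 m/s.

0.409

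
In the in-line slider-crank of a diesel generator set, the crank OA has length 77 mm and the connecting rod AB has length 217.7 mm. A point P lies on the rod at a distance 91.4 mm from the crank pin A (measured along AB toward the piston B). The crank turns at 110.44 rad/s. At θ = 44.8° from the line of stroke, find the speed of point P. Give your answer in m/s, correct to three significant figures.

ω = 110.4 rad/s.  Crank-pin speed |V_A| = rω = 8.5039 m/s, perpendicular to OA.
Rod angle: sinφ = −(r/L) sinθ ⇒ φ = -14.432°; ω_rod = −rω cosθ/√(L²−r²sin²θ) = -28.621 rad/s.
V_P = V_A + ω_rod × AP, with AP = 0.0914 m along the rod.
Components: V_Px = −rω sinθ − a·ω_rod·sinφ = -6.6441 m/s;  V_Py = rω cosθ + a·ω_rod·cosφ = +3.5007 m/s.
|V_P| = √(V_Px² + V_Py²) = 7.5099 m/s.

7.51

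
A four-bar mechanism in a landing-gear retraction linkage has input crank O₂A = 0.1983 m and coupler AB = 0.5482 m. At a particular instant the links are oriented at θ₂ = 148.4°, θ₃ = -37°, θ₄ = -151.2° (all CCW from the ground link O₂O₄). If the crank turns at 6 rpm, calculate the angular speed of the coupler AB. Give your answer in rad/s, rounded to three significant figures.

0.217

ω₂ = 0.6283 rad/s (from 6 rpm).
Differentiating the loop-closure r₂e^{iθ₂}+r₃e^{iθ₃}=r₁+r₄e^{iθ₄} gives r₂ω₂e^{iθ₂}+r₃ω₃e^{iθ₃}=r₄ω₄e^{iθ₄}.
Eliminating the other unknown: ω₃ = r₂ω₂ sin(θ₄−θ₂) / [r₃ sin(θ₃−θ₄)].
Numerator sine = +0.86949; denominator sine = +0.91212.
Result = 0.1983·0.6283·(+0.86949) / (0.5482·(+0.91212)) = +0.21666 rad/s; magnitude 0.21666 rad/s.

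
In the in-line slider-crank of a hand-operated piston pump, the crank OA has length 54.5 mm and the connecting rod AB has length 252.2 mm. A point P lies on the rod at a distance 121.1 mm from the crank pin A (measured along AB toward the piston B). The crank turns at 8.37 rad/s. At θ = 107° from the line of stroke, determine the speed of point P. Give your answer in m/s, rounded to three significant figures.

0.428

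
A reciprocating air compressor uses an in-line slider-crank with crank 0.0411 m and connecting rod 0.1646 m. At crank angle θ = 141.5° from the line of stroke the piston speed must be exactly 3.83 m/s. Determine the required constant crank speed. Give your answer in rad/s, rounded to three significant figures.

187

For an in-line slider-crank, |v_piston| = rω|sinθ|·[1 + r cosθ/√(L² − r² sin²θ)].
With r = 0.0411 m, L = 0.1646 m, θ = 141.5°: the bracketed kinematic factor |dx/dθ| = 0.020524 m.
ω = v/|dx/dθ| = 3.83/0.020524 = 186.61 rad/s.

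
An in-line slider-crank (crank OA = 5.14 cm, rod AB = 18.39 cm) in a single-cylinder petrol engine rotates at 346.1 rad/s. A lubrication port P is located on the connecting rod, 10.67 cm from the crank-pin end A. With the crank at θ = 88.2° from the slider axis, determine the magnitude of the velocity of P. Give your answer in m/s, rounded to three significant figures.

17.9

ω = 346.1 rad/s.  Crank-pin speed |V_A| = rω = 17.79 m/s, perpendicular to OA.
Rod angle: sinφ = −(r/L) sinθ ⇒ φ = -16.222°; ω_rod = −rω cosθ/√(L²−r²sin²θ) = -3.1645 rad/s.
V_P = V_A + ω_rod × AP, with AP = 0.1067 m along the rod.
Components: V_Px = −rω sinθ − a·ω_rod·sinφ = -17.875 m/s;  V_Py = rω cosθ + a·ω_rod·cosφ = +0.23457 m/s.
|V_P| = √(V_Px² + V_Py²) = 17.877 m/s.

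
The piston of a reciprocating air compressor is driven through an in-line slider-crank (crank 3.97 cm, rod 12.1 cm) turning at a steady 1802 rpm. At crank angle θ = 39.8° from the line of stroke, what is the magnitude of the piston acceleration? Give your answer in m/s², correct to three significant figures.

1180

ω = 2π·1802/60 = 188.7 rad/s
x(θ) = r cosθ + √(L² − r² sin²θ); with ω constant, a = ω²·d²x/dθ².
d²x/dθ² = −r cosθ − r²(cos2θ)/√u − r⁴ sin²2θ/(4u^{3/2}),  u = L² − r² sin²θ = 0.0139952 m².
Substituting r = 0.0397 m, L = 0.121 m, θ = 39.8°: d²x/dθ² = -0.033269 m.
a = ω²·d²x/dθ² = (188.7)²·(-0.033269) = -1184.7 m/s²;  |a| = 1184.7 m/s².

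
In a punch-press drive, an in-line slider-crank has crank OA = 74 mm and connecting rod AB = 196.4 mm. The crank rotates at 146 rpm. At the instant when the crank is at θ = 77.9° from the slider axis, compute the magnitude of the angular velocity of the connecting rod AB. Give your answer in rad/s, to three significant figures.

1.30

ω = 15.29 rad/s (converted from 146 rpm).
The rod makes angle φ with the slider axis where L sinφ = r sinθ; differentiating, L cosφ·φ̇ = r ω cosθ.
L cosφ = √(L² − r² sin²θ) = 0.18259 m.
|ω_rod| = r ω |cosθ| / √(L² − r² sin²θ) = 0.074·15.29·0.20962/0.18259 = 1.2989 rad/s.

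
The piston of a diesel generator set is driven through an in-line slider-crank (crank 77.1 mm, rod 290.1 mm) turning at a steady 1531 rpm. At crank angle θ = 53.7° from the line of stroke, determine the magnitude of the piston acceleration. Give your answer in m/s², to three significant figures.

1020

ω = 2π·1531/60 = 160.3 rad/s
x(θ) = r cosθ + √(L² − r² sin²θ); with ω constant, a = ω²·d²x/dθ².
d²x/dθ² = −r cosθ − r²(cos2θ)/√u − r⁴ sin²2θ/(4u^{3/2}),  u = L² − r² sin²θ = 0.080297 m².
Substituting r = 0.0771 m, L = 0.2901 m, θ = 53.7°: d²x/dθ² = -0.039725 m.
a = ω²·d²x/dθ² = (160.3)²·(-0.039725) = -1021.1 m/s²;  |a| = 1021.1 m/s².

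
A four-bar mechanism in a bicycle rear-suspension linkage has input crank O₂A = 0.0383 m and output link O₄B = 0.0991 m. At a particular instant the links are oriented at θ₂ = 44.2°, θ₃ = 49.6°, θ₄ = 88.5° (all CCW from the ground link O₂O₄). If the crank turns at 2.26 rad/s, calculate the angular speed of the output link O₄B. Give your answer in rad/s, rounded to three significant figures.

0.131

ω₂ = 2.26 rad/s
Differentiating the loop-closure r₂e^{iθ₂}+r₃e^{iθ₃}=r₁+r₄e^{iθ₄} gives r₂ω₂e^{iθ₂}+r₃ω₃e^{iθ₃}=r₄ω₄e^{iθ₄}.
Eliminating the other unknown: ω₄ = r₂ω₂ sin(θ₂−θ₃) / [r₄ sin(θ₄−θ₃)].
Numerator sine = -0.09411; denominator sine = +0.62796.
Result = 0.0383·2.26·(-0.09411) / (0.0991·(+0.62796)) = -0.1309 rad/s; magnitude 0.1309 rad/s.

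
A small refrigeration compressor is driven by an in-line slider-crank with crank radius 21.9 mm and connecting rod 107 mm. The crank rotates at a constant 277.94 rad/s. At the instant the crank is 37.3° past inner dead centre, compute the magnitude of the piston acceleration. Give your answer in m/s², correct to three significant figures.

ω = 277.9 rad/s
x(θ) = r cosθ + √(L² − r² sin²θ); with ω constant, a = ω²·d²x/dθ².
d²x/dθ² = −r cosθ − r²(cos2θ)/√u − r⁴ sin²2θ/(4u^{3/2}),  u = L² − r² sin²θ = 0.0112729 m².
Substituting r = 0.0219 m, L = 0.107 m, θ = 37.3°: d²x/dθ² = -0.018665 m.
a = ω²·d²x/dθ² = (277.9)²·(-0.018665) = -1441.9 m/s²;  |a| = 1441.9 m/s².

1440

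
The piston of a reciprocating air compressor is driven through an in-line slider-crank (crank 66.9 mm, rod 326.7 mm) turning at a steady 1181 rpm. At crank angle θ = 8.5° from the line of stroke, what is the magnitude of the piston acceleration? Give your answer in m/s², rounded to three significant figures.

1210

ω = 2π·1181/60 = 123.7 rad/s
x(θ) = r cosθ + √(L² − r² sin²θ); with ω constant, a = ω²·d²x/dθ².
d²x/dθ² = −r cosθ − r²(cos2θ)/√u − r⁴ sin²2θ/(4u^{3/2}),  u = L² − r² sin²θ = 0.106635 m².
Substituting r = 0.0669 m, L = 0.3267 m, θ = 8.5°: d²x/dθ² = -0.079284 m.
a = ω²·d²x/dθ² = (123.7)²·(-0.079284) = -1212.7 m/s²;  |a| = 1212.7 m/s².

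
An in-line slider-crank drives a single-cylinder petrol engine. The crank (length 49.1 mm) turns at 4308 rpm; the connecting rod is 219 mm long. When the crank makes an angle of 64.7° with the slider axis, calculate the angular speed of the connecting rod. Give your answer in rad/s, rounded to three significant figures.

44.1

ω = 451.1 rad/s (converted from 4308 rpm).
The rod makes angle φ with the slider axis where L sinφ = r sinθ; differentiating, L cosφ·φ̇ = r ω cosθ.
L cosφ = √(L² − r² sin²θ) = 0.21445 m.
|ω_rod| = r ω |cosθ| / √(L² − r² sin²θ) = 0.0491·451.1·0.42736/0.21445 = 44.141 rad/s.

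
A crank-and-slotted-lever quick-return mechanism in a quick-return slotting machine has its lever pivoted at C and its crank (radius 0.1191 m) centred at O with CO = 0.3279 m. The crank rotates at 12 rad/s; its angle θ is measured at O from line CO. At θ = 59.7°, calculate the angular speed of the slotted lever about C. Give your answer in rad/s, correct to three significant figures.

2.52

ω = 12 rad/s
Crank pin A relative to C: A = (d + r cosθ, r sinθ); lever angle φ = atan2(r sinθ, d + r cosθ).
Differentiating tanφ: φ̇ = rω(d cosθ + r)/(d² + r² + 2dr cosθ).
d² + r² + 2dr cosθ = |CA|² = 0.16111 m²;  d cosθ + r = +0.28453 m.
|ω_lever| = |0.1191·12·+0.28453| / 0.16111 = 2.5241 rad/s.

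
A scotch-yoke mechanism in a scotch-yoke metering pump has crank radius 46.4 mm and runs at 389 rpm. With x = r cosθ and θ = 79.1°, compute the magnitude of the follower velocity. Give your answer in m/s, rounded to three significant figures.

1.86

ω = 40.74 rad/s (from 389 rpm).
x = r cosθ ⇒ ẋ = −rω sinθ.
|v| = rω|sinθ| = 0.0464·40.74·|sin 79.1°| = 1.856 m/s.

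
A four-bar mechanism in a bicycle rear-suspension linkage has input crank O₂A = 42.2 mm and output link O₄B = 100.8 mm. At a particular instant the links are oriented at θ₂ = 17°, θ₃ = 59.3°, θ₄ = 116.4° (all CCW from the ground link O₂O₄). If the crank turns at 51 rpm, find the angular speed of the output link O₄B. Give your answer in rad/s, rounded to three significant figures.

1.79

ω₂ = 5.341 rad/s (from 51 rpm).
Differentiating the loop-closure r₂e^{iθ₂}+r₃e^{iθ₃}=r₁+r₄e^{iθ₄} gives r₂ω₂e^{iθ₂}+r₃ω₃e^{iθ₃}=r₄ω₄e^{iθ₄}.
Eliminating the other unknown: ω₄ = r₂ω₂ sin(θ₂−θ₃) / [r₄ sin(θ₄−θ₃)].
Numerator sine = -0.67301; denominator sine = +0.83962.
Result = 0.0422·5.341·(-0.67301) / (0.1008·(+0.83962)) = -1.7922 rad/s; magnitude 1.7922 rad/s.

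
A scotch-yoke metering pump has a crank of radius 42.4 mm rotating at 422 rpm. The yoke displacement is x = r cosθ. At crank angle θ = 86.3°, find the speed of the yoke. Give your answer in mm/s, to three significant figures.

ω = 44.19 rad/s (from 422 rpm).
x = r cosθ ⇒ ẋ = −rω sinθ.
|v| = rω|sinθ| = 0.0424·44.19·|sin 86.3°| = 1.8698 m/s = 1869.8 mm/s.

1870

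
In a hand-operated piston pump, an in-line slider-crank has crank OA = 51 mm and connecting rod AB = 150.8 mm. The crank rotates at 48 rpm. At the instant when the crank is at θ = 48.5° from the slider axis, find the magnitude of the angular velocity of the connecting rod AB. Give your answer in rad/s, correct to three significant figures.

ω = 5.027 rad/s (converted from 48 rpm).
The rod makes angle φ with the slider axis where L sinφ = r sinθ; differentiating, L cosφ·φ̇ = r ω cosθ.
L cosφ = √(L² − r² sin²θ) = 0.14588 m.
|ω_rod| = r ω |cosθ| / √(L² − r² sin²θ) = 0.051·5.027·0.66262/0.14588 = 1.1644 rad/s.

1.16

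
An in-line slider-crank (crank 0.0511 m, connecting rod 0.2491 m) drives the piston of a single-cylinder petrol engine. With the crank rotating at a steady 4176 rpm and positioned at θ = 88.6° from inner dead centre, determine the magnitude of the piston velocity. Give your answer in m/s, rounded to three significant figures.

22.5

ω = 2π·4176/60 = 437.3 rad/s
For an in-line slider-crank, x = r cosθ + √(L² − r² sin²θ), so v = −rω sinθ·[1 + r cosθ/√(L² − r² sin²θ)].
With r = 0.0511 m, L = 0.2491 m, θ = 88.6°: √(L² − r² sin²θ) = 0.24381 m.
v = −0.0511·437.3·0.99970·[1 + 0.0511·0.02443/0.24381] = -22.454 m/s.
|v| = 22.454 m/s.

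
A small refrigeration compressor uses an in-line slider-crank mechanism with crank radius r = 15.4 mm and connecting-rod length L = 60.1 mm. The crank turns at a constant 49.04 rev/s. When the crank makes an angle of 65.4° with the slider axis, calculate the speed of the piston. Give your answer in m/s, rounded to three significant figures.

4.79

ω = 2π·49 = 308.1 rad/s
For an in-line slider-crank, x = r cosθ + √(L² − r² sin²θ), so v = −rω sinθ·[1 + r cosθ/√(L² − r² sin²θ)].
With r = 0.0154 m, L = 0.0601 m, θ = 65.4°: √(L² − r² sin²θ) = 0.058446 m.
v = −0.0154·308.1·0.90924·[1 + 0.0154·0.41628/0.058446] = -4.7877 m/s.
|v| = 4.7877 m/s.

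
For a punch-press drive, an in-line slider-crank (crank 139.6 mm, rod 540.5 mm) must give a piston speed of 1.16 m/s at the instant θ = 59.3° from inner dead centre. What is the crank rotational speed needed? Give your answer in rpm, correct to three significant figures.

For an in-line slider-crank, |v_piston| = rω|sinθ|·[1 + r cosθ/√(L² − r² sin²θ)].
With r = 0.1396 m, L = 0.5405 m, θ = 59.3°: the bracketed kinematic factor |dx/dθ| = 0.13627 m.
ω = v/|dx/dθ| = 1.16/0.13627 = 8.5126 rad/s.
N = 60ω/(2π) = 81.289 rpm.

81.3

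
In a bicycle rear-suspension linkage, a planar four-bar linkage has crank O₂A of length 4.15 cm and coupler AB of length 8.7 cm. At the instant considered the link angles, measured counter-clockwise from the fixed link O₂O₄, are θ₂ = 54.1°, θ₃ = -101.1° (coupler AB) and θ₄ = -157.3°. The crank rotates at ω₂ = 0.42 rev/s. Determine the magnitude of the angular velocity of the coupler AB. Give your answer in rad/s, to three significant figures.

0.789

ω₂ = 2.639 rad/s (from 0.42 rev/s).
Differentiating the loop-closure r₂e^{iθ₂}+r₃e^{iθ₃}=r₁+r₄e^{iθ₄} gives r₂ω₂e^{iθ₂}+r₃ω₃e^{iθ₃}=r₄ω₄e^{iθ₄}.
Eliminating the other unknown: ω₃ = r₂ω₂ sin(θ₄−θ₂) / [r₃ sin(θ₃−θ₄)].
Numerator sine = +0.52101; denominator sine = +0.83098.
Result = 0.0415·2.639·(+0.52101) / (0.087·(+0.83098)) = +0.78924 rad/s; magnitude 0.78924 rad/s.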